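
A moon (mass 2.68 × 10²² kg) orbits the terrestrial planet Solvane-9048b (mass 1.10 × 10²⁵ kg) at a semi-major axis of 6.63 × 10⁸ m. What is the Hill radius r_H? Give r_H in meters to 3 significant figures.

r_H ≈ a (m/3M)^(1/3)
    = (6.63 × 10⁸) × (2.68 × 10²² / (3 × 1.10 × 10²⁵))^(1/3)
    = 6.19 × 10⁷ m

6.19 × 10⁷ m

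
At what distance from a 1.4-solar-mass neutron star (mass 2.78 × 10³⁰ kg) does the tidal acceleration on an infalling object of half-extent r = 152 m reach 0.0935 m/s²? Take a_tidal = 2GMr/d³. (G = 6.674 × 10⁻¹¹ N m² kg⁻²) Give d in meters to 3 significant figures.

2GMr/d³ = a_tidal  ⇒  d = (2GMr / a_tidal)^(1/3)
d = (2 × 6.674×10⁻¹¹ × (2.78 × 10³⁰) × (152) / (0.0935))^(1/3)
  = 8.45 × 10⁷ m

8.45 × 10⁷ m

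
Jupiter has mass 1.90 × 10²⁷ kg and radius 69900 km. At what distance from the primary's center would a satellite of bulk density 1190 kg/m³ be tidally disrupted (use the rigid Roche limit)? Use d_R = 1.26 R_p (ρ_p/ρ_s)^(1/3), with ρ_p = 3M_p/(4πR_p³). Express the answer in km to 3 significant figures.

ρ_p = 3M_p/(4πR_p³) = 3 × (1.90 × 10²⁷) / (4π × (6.99 × 10⁷ m)³) = 1330 kg/m³
d_R = 1.26 × 69900 km × (1330/1190)^(1/3)
    = 91400 km

91400 km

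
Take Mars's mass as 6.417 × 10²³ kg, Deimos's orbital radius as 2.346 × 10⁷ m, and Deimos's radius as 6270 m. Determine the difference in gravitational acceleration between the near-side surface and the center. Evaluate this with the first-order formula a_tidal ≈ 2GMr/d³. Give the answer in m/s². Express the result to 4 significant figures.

Differencing GM/(d−r)² and GM/d² to first order in r/d gives 2GMr/d³.
Δa = 2GMr/d³
   = 2 × (6.674 × 10⁻¹¹) × (6.417 × 10²³) × (6270) / (2.346 × 10⁷)³
   = 4.159 × 10⁻⁵ m/s²

4.159 × 10⁻⁵ m/s²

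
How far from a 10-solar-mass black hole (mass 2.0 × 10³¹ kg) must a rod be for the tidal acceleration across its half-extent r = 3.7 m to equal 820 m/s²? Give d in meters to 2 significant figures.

2.3 × 10⁶ m

2GMr/d³ = a_tidal  ⇒  d = (2GMr / a_tidal)^(1/3)
d = (2 × 6.674×10⁻¹¹ × (2.0 × 10³¹) × (3.7) / (820))^(1/3)
  = 2.3 × 10⁶ m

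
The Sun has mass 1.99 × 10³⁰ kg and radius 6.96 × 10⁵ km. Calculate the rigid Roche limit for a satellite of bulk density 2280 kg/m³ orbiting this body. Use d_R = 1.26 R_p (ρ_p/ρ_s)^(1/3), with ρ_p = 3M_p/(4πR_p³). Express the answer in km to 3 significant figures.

7.47 × 10⁵ km

ρ_p = 3M_p/(4πR_p³) = 3 × (1.99 × 10³⁰) / (4π × (6.96 × 10⁸ m)³) = 1410 kg/m³
d_R = 1.26 × 6.96 × 10⁵ km × (1410/2280)^(1/3)
    = 7.47 × 10⁵ km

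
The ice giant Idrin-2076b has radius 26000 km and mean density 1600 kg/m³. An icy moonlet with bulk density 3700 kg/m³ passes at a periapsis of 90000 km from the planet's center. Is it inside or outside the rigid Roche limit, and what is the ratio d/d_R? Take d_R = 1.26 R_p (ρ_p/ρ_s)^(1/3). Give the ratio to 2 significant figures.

d_R = 1.26 × (26000 km) × (1600/3700)^(1/3) = 24770 km
d/d_R = (90000) / (24770) = 3.6
Since d/d_R > 1, the body is outside the Roche limit.

outside; d/d_R ≈ 3.6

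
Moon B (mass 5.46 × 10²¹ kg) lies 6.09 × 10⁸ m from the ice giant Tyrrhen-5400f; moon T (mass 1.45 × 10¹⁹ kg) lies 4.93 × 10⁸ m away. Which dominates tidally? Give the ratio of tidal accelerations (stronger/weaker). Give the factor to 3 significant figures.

Moon B, by a factor of ≈ 200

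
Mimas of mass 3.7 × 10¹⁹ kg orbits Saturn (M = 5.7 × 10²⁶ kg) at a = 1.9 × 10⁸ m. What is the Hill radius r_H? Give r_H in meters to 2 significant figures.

r_H ≈ a (m/3M)^(1/3)
    = (1.9 × 10⁸) × (3.7 × 10¹⁹ / (3 × 5.7 × 10²⁶))^(1/3)
    = 5.3 × 10⁵ m

5.3 × 10⁵ m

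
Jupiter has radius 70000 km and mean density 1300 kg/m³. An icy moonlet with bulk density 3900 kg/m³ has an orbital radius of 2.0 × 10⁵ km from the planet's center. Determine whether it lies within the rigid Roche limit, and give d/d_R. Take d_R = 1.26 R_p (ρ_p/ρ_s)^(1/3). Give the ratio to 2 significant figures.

outside; d/d_R ≈ 3.3

d_R = 1.26 × (70000 km) × (1300/3900)^(1/3) = 61150 km
d/d_R = (2.0 × 10⁵) / (61150) = 3.3
Since d/d_R > 1, the body is outside the Roche limit.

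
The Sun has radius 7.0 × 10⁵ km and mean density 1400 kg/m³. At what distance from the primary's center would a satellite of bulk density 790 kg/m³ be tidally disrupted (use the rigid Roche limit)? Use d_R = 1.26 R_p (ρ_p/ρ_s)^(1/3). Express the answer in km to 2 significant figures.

d_R = 1.26 × 7.0 × 10⁵ km × (1400/790)^(1/3)
    = 1.1 × 10⁶ km

1.1 × 10⁶ km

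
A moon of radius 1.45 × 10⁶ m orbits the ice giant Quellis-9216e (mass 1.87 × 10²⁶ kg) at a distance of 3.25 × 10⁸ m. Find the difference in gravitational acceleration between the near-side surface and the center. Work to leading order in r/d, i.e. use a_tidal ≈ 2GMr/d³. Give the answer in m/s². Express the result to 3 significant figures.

a_tidal = 2GMr/d³
        = 2 × (6.674 × 10⁻¹¹) × (1.87 × 10²⁶) × (1.45 × 10⁶) / (3.25 × 10⁸)³
        = 1.05 × 10⁻³ m/s²

1.05 × 10⁻³ m/s²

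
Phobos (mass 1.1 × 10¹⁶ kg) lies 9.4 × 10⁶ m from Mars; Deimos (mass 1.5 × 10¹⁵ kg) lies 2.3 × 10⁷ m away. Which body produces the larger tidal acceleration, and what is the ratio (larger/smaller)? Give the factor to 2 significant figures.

Phobos, by a factor of ≈ 110

The tide-raising term goes as M/d³ (the gradient of a 1/d² field).
Phobos: (1.1 × 10¹⁶) / (9.4 × 10⁶)³ = 1.324 × 10⁻⁵
Deimos: (1.5 × 10¹⁵) / (2.3 × 10⁷)³ = 1.233 × 10⁻⁷
Ratio (larger/smaller) = 110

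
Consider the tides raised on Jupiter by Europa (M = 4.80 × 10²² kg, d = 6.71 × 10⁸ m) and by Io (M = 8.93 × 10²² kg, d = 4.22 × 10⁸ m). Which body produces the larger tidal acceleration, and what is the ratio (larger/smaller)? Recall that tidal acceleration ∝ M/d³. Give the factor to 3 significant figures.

The tide-raising term goes as M/d³ (the gradient of a 1/d² field).
Europa: (4.80 × 10²²) / (6.71 × 10⁸)³ = 1.589 × 10⁻⁴
Io: (8.93 × 10²²) / (4.22 × 10⁸)³ = 1.188 × 10⁻³
Ratio (larger/smaller) = 7.48

Io, by a factor of ≈ 7.48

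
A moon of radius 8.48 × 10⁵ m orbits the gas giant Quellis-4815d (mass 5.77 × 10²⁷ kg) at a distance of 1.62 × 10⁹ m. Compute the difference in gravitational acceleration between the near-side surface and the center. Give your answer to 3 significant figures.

Δa = 2GMr/d³
   = 2 × (6.674 × 10⁻¹¹) × (5.77 × 10²⁷) × (8.48 × 10⁵) / (1.62 × 10⁹)³
   = 1.54 × 10⁻⁴ m/s²

1.54 × 10⁻⁴ m/s²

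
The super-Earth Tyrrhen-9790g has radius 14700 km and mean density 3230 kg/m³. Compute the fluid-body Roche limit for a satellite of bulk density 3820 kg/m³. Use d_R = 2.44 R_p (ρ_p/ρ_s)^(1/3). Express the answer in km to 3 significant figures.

33900 km

d_R = 2.44 × 14700 km × (3230/3820)^(1/3)
    = 33900 km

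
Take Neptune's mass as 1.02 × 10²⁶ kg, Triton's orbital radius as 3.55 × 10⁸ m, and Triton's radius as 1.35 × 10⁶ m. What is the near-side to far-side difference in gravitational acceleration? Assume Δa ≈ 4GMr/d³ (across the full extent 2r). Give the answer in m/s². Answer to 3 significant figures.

Δa = 4GMr/d³
   = 4 × (6.674 × 10⁻¹¹) × (1.02 × 10²⁶) × (1.35 × 10⁶) / (3.55 × 10⁸)³
   = 8.22 × 10⁻⁴ m/s²

8.22 × 10⁻⁴ m/s²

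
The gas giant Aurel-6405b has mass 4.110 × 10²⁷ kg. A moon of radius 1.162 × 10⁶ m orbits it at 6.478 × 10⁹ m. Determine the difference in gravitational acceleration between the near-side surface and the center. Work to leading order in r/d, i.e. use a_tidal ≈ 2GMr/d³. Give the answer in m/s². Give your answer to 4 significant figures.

2.345 × 10⁻⁶ m/s²

a_tidal = 2GMr/d³
        = 2 × (6.674 × 10⁻¹¹) × (4.110 × 10²⁷) × (1.162 × 10⁶) / (6.478 × 10⁹)³
        = 2.345 × 10⁻⁶ m/s²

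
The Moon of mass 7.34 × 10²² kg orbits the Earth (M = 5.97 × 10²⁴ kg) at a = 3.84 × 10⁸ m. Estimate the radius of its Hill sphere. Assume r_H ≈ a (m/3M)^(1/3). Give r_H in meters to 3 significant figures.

6.15 × 10⁷ m

r_H ≈ a (m/3M)^(1/3)
    = (3.84 × 10⁸) × (7.34 × 10²² / (3 × 5.97 × 10²⁴))^(1/3)
    = 6.15 × 10⁷ m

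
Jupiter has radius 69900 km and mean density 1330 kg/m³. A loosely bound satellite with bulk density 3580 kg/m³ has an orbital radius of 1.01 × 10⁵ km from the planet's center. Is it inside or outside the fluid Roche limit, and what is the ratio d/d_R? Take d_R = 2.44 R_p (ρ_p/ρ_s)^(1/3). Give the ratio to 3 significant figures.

d_R = 2.44 × (69900 km) × (1330/3580)^(1/3) = 1.226 × 10⁵ km
d/d_R = (1.01 × 10⁵) / (1.226 × 10⁵) = 0.824
Since d/d_R < 1, the body is inside the Roche limit.

inside; d/d_R ≈ 0.824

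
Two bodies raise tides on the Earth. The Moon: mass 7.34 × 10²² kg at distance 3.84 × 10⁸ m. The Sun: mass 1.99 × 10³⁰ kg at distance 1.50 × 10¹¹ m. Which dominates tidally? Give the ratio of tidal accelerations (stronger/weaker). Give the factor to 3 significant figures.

Tidal stretch scales as M/d³; compute that for each body.
The Moon: (7.34 × 10²²) / (3.84 × 10⁸)³ = 1.296 × 10⁻³
The Sun: (1.99 × 10³⁰) / (1.50 × 10¹¹)³ = 5.896 × 10⁻⁴
Ratio (larger/smaller) = 2.20

The Moon, by a factor of ≈ 2.20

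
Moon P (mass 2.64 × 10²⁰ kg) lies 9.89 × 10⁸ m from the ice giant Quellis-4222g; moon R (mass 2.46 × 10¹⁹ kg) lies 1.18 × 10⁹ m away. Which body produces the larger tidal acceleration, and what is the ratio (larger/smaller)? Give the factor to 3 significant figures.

Tidal acceleration ∝ M/d³, so compare M/d³ for each.
Moon P: (2.64 × 10²⁰) / (9.89 × 10⁸)³ = 2.729 × 10⁻⁷
Moon R: (2.46 × 10¹⁹) / (1.18 × 10⁹)³ = 1.497 × 10⁻⁸
Ratio (larger/smaller) = 18.2

Moon P, by a factor of ≈ 18.2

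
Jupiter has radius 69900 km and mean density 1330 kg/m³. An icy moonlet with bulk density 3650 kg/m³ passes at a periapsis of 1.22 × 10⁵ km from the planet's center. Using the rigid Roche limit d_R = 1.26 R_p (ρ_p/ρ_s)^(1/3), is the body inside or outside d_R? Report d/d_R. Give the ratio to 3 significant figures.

d_R = 1.26 × (69900 km) × (1330/3650)^(1/3) = 62910 km
d/d_R = (1.22 × 10⁵) / (62910) = 1.94
Since d/d_R > 1, the body is outside the Roche limit.

outside; d/d_R ≈ 1.94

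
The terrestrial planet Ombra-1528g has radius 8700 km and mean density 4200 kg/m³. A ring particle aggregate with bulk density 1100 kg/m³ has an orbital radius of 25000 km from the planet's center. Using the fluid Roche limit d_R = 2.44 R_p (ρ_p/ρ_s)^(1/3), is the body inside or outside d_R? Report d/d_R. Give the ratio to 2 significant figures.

inside; d/d_R ≈ 0.75

d_R = 2.44 × (8700 km) × (4200/1100)^(1/3) = 33180 km
d/d_R = (25000) / (33180) = 0.75
Since d/d_R < 1, the body is inside the Roche limit.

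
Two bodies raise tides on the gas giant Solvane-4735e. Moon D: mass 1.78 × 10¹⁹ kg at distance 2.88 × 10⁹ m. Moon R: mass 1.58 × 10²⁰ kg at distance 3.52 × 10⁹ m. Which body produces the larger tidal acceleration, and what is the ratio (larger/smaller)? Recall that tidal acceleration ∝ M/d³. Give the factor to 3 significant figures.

Moon R, by a factor of ≈ 4.86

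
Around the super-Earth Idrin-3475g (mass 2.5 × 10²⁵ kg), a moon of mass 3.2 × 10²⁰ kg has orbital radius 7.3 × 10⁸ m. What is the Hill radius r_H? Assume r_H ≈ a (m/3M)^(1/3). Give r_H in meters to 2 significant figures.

r_H ≈ a (m/3M)^(1/3)
    = (7.3 × 10⁸) × (3.2 × 10²⁰ / (3 × 2.5 × 10²⁵))^(1/3)
    = 1.2 × 10⁷ m

1.2 × 10⁷ m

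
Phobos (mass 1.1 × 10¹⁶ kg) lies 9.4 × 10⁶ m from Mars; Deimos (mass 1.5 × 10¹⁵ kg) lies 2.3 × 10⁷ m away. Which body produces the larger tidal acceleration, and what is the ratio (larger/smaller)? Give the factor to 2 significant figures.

Phobos, by a factor of ≈ 110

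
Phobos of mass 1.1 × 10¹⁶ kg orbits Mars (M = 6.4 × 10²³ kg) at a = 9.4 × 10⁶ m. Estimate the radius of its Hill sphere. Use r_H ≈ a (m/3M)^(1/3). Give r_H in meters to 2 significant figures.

1.7 × 10⁴ m

r_H ≈ a (m/3M)^(1/3)
    = (9.4 × 10⁶) × (1.1 × 10¹⁶ / (3 × 6.4 × 10²³))^(1/3)
    = 1.7 × 10⁴ m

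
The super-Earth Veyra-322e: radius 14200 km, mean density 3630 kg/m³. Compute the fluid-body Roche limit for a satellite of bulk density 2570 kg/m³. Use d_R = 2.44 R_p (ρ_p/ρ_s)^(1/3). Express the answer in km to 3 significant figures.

d_R = 2.44 × 14200 km × (3630/2570)^(1/3)
    = 38900 km

38900 km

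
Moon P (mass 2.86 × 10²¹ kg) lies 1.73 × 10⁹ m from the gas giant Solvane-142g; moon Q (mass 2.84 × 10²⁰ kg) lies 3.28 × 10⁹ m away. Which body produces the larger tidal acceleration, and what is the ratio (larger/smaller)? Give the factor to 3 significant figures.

Moon P, by a factor of ≈ 68.6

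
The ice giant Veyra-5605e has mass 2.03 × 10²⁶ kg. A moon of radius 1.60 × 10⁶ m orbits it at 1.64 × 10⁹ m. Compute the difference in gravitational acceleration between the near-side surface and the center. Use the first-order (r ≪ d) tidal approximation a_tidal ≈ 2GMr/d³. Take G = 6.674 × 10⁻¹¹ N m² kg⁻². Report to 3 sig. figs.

Δa = 2GMr/d³
   = 2 × (6.674 × 10⁻¹¹) × (2.03 × 10²⁶) × (1.60 × 10⁶) / (1.64 × 10⁹)³
   = 9.83 × 10⁻⁶ m/s²

9.83 × 10⁻⁶ m/s²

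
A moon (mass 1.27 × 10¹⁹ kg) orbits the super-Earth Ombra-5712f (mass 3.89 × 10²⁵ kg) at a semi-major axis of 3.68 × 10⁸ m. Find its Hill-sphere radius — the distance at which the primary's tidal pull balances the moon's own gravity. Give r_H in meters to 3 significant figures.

r_H ≈ a (m/3M)^(1/3)
    = (3.68 × 10⁸) × (1.27 × 10¹⁹ / (3 × 3.89 × 10²⁵))^(1/3)
    = 1.76 × 10⁶ m

1.76 × 10⁶ m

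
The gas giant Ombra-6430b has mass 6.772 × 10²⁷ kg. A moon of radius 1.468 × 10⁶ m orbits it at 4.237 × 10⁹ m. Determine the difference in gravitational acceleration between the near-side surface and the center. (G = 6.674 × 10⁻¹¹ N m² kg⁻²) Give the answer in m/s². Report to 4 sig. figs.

Δa = 2GMr/d³
   = 2 × (6.674 × 10⁻¹¹) × (6.772 × 10²⁷) × (1.468 × 10⁶) / (4.237 × 10⁹)³
   = 1.745 × 10⁻⁵ m/s²

1.745 × 10⁻⁵ m/s²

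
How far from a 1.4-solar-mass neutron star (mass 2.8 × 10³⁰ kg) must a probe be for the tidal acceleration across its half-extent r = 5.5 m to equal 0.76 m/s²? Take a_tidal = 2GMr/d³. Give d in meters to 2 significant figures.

1.4 × 10⁷ m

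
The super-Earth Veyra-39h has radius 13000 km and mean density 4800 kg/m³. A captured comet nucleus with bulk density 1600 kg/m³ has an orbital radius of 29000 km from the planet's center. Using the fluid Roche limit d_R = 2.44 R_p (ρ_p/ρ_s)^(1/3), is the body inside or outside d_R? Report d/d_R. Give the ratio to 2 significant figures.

inside; d/d_R ≈ 0.63

d_R = 2.44 × (13000 km) × (4800/1600)^(1/3) = 45750 km
d/d_R = (29000) / (45750) = 0.63
Since d/d_R < 1, the body is inside the Roche limit.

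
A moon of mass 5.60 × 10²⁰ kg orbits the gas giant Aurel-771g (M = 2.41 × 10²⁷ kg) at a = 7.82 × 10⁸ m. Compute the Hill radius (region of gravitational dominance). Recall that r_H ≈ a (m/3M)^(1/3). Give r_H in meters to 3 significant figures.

3.33 × 10⁶ m

r_H ≈ a (m/3M)^(1/3)
    = (7.82 × 10⁸) × (5.60 × 10²⁰ / (3 × 2.41 × 10²⁷))^(1/3)
    = 3.33 × 10⁶ m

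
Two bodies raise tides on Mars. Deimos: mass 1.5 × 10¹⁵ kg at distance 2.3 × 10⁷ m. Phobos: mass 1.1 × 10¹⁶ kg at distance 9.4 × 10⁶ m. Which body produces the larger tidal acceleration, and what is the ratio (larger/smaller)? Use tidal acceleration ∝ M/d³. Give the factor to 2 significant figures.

Phobos, by a factor of ≈ 110

Compare M/d³ for the two perturbers:
Deimos: (1.5 × 10¹⁵) / (2.3 × 10⁷)³ = 1.233 × 10⁻⁷
Phobos: (1.1 × 10¹⁶) / (9.4 × 10⁶)³ = 1.324 × 10⁻⁵
Ratio (larger/smaller) = 110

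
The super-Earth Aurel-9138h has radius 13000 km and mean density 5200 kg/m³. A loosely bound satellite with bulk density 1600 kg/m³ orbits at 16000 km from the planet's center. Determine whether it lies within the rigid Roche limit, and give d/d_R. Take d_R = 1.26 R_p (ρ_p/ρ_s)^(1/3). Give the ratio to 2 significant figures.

inside; d/d_R ≈ 0.66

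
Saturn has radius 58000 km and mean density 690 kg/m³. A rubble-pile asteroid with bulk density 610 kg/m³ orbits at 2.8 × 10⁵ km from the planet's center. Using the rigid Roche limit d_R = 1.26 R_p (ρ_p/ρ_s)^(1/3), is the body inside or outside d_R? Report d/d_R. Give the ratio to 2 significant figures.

d_R = 1.26 × (58000 km) × (690/610)^(1/3) = 76140 km
d/d_R = (2.8 × 10⁵) / (76140) = 3.7
Since d/d_R > 1, the body is outside the Roche limit.

outside; d/d_R ≈ 3.7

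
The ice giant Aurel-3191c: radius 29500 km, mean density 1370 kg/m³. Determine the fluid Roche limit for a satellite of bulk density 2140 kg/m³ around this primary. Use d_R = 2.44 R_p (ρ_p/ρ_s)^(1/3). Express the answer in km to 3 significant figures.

62000 km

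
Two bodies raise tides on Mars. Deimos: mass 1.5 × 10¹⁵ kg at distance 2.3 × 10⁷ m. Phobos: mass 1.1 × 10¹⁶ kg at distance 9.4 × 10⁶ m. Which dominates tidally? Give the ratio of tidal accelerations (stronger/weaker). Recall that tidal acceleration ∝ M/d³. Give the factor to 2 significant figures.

Phobos, by a factor of ≈ 110

The tide-raising term goes as M/d³ (the gradient of a 1/d² field).
Deimos: (1.5 × 10¹⁵) / (2.3 × 10⁷)³ = 1.233 × 10⁻⁷
Phobos: (1.1 × 10¹⁶) / (9.4 × 10⁶)³ = 1.324 × 10⁻⁵
Ratio (larger/smaller) = 110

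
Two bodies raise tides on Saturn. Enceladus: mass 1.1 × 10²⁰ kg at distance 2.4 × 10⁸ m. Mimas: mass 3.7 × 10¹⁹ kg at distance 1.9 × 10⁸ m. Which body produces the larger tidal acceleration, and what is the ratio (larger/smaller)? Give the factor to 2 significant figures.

Enceladus, by a factor of ≈ 1.5

Compare M/d³ for the two perturbers:
Enceladus: (1.1 × 10²⁰) / (2.4 × 10⁸)³ = 7.957 × 10⁻⁶
Mimas: (3.7 × 10¹⁹) / (1.9 × 10⁸)³ = 5.394 × 10⁻⁶
Ratio (larger/smaller) = 1.5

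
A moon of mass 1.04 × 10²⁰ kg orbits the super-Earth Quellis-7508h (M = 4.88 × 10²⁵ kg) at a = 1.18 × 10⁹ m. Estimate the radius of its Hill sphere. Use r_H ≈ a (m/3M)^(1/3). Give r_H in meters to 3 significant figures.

1.05 × 10⁷ m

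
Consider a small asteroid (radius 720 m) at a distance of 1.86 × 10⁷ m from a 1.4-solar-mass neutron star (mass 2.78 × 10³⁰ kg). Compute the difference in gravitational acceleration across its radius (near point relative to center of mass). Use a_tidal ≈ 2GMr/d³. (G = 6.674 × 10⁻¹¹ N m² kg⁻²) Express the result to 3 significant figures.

4.15 × 10¹ m/s²

a_tidal = 2GMr/d³
        = 2 × (6.674 × 10⁻¹¹) × (2.78 × 10³⁰) × (720) / (1.86 × 10⁷)³
        = 4.15 × 10¹ m/s²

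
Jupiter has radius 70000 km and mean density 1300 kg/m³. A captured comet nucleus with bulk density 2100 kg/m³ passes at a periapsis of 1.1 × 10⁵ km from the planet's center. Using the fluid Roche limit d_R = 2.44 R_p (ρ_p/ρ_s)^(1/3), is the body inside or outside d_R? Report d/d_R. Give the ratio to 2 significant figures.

d_R = 2.44 × (70000 km) × (1300/2100)^(1/3) = 1.456 × 10⁵ km
d/d_R = (1.1 × 10⁵) / (1.456 × 10⁵) = 0.76
Since d/d_R < 1, the body is inside the Roche limit.

inside; d/d_R ≈ 0.76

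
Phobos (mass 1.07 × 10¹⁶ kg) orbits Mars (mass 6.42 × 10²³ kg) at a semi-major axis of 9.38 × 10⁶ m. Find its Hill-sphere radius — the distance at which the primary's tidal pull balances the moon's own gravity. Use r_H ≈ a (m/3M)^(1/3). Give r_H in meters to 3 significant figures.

1.66 × 10⁴ m

r_H ≈ a (m/3M)^(1/3)
    = (9.38 × 10⁶) × (1.07 × 10¹⁶ / (3 × 6.42 × 10²³))^(1/3)
    = 1.66 × 10⁴ m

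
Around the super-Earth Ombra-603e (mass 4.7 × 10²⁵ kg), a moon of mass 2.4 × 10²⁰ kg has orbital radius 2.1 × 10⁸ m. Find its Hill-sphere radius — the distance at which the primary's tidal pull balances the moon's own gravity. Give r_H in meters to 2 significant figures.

2.5 × 10⁶ m

r_H ≈ a (m/3M)^(1/3)
    = (2.1 × 10⁸) × (2.4 × 10²⁰ / (3 × 4.7 × 10²⁵))^(1/3)
    = 2.5 × 10⁶ m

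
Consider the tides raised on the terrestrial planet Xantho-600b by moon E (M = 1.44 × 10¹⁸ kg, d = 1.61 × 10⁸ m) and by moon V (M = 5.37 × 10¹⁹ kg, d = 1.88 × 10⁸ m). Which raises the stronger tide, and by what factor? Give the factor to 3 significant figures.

The tide-raising term goes as M/d³ (the gradient of a 1/d² field).
Moon E: (1.44 × 10¹⁸) / (1.61 × 10⁸)³ = 3.451 × 10⁻⁷
Moon V: (5.37 × 10¹⁹) / (1.88 × 10⁸)³ = 8.082 × 10⁻⁶
Ratio (larger/smaller) = 23.4

Moon V, by a factor of ≈ 23.4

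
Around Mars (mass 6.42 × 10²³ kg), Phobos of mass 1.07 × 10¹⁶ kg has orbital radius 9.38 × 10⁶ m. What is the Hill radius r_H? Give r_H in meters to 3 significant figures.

1.66 × 10⁴ m

r_H ≈ a (m/3M)^(1/3)
    = (9.38 × 10⁶) × (1.07 × 10¹⁶ / (3 × 6.42 × 10²³))^(1/3)
    = 1.66 × 10⁴ m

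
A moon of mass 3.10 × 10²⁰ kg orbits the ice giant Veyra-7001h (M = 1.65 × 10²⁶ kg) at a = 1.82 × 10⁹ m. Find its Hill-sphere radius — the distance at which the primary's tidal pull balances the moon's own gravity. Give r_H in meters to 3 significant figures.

r_H ≈ a (m/3M)^(1/3)
    = (1.82 × 10⁹) × (3.10 × 10²⁰ / (3 × 1.65 × 10²⁶))^(1/3)
    = 1.56 × 10⁷ m

1.56 × 10⁷ m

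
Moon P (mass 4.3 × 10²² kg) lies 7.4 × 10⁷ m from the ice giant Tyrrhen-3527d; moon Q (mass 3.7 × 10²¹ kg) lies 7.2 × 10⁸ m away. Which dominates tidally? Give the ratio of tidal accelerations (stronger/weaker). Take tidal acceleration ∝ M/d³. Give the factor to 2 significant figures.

Tidal acceleration ∝ M/d³, so compare M/d³ for each.
Moon P: (4.3 × 10²²) / (7.4 × 10⁷)³ = 1.061 × 10⁻¹
Moon Q: (3.7 × 10²¹) / (7.2 × 10⁸)³ = 9.913 × 10⁻⁶
Ratio (larger/smaller) = 11000

Moon P, by a factor of ≈ 11000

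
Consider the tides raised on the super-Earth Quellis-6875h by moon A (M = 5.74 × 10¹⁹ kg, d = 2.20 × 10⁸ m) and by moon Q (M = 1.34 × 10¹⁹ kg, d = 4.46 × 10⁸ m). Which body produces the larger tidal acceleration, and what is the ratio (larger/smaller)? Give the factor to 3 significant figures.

The tide-raising term goes as M/d³ (the gradient of a 1/d² field).
Moon A: (5.74 × 10¹⁹) / (2.20 × 10⁸)³ = 5.391 × 10⁻⁶
Moon Q: (1.34 × 10¹⁹) / (4.46 × 10⁸)³ = 1.510 × 10⁻⁷
Ratio (larger/smaller) = 35.7

Moon A, by a factor of ≈ 35.7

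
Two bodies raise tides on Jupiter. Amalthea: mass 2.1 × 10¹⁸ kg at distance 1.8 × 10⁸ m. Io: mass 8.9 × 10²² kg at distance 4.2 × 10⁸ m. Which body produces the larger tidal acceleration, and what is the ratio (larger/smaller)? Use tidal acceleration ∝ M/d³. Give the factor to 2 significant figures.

Io, by a factor of ≈ 3300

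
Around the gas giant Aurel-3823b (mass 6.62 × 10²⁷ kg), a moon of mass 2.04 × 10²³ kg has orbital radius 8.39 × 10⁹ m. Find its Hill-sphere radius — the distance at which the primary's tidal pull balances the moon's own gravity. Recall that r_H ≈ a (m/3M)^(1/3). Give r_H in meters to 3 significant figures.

r_H ≈ a (m/3M)^(1/3)
    = (8.39 × 10⁹) × (2.04 × 10²³ / (3 × 6.62 × 10²⁷))^(1/3)
    = 1.82 × 10⁸ m

1.82 × 10⁸ m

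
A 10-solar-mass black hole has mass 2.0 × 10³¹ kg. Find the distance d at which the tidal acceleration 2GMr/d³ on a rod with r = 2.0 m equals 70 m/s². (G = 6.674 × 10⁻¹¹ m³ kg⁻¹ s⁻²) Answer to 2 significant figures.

4.2 × 10⁶ m

2GMr/d³ = a_tidal  ⇒  d = (2GMr / a_tidal)^(1/3)
d = (2 × 6.674×10⁻¹¹ × (2.0 × 10³¹) × (2.0) / (70))^(1/3)
  = 4.2 × 10⁶ m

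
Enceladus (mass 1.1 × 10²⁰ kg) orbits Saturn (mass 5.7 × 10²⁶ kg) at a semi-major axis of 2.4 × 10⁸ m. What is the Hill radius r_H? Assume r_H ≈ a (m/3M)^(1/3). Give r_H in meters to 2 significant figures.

9.6 × 10⁵ m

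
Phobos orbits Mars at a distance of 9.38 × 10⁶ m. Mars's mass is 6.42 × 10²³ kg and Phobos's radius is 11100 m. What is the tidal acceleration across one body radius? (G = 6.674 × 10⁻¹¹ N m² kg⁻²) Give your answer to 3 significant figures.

Δg = 2GMr/d³
   = 2 × (6.674 × 10⁻¹¹) × (6.42 × 10²³) × (11100) / (9.38 × 10⁶)³
   = 1.15 × 10⁻³ m/s²

1.15 × 10⁻³ m/s²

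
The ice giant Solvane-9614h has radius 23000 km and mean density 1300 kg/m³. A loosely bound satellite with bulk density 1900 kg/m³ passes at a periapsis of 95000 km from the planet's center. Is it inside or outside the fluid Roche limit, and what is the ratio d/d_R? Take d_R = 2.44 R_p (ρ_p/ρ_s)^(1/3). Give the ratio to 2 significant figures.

outside; d/d_R ≈ 1.9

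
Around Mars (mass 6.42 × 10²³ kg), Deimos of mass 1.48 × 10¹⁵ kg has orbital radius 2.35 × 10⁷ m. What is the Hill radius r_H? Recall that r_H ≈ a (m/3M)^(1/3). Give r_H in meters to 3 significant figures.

r_H ≈ a (m/3M)^(1/3)
    = (2.35 × 10⁷) × (1.48 × 10¹⁵ / (3 × 6.42 × 10²³))^(1/3)
    = 2.15 × 10⁴ m

2.15 × 10⁴ m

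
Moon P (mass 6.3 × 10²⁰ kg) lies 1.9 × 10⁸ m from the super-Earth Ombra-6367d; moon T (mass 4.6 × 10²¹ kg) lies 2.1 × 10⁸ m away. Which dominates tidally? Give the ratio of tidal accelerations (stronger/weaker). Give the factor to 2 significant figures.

Tidal stretch scales as M/d³; compute that for each body.
Moon P: (6.3 × 10²⁰) / (1.9 × 10⁸)³ = 9.185 × 10⁻⁵
Moon T: (4.6 × 10²¹) / (2.1 × 10⁸)³ = 4.967 × 10⁻⁴
Ratio (larger/smaller) = 5.4

Moon T, by a factor of ≈ 5.4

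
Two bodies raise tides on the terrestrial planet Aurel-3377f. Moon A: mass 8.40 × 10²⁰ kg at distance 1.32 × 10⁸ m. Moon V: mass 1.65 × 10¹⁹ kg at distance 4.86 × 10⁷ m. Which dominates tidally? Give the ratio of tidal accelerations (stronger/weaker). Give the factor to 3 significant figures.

The tide-raising term goes as M/d³ (the gradient of a 1/d² field).
Moon A: (8.40 × 10²⁰) / (1.32 × 10⁸)³ = 3.652 × 10⁻⁴
Moon V: (1.65 × 10¹⁹) / (4.86 × 10⁷)³ = 1.437 × 10⁻⁴
Ratio (larger/smaller) = 2.54

Moon A, by a factor of ≈ 2.54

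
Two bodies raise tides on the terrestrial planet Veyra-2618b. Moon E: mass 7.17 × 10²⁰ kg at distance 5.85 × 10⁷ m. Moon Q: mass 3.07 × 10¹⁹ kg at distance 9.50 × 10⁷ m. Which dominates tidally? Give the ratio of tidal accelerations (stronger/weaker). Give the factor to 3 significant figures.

Moon E, by a factor of ≈ 100

The tide-raising term goes as M/d³ (the gradient of a 1/d² field).
Moon E: (7.17 × 10²⁰) / (5.85 × 10⁷)³ = 3.581 × 10⁻³
Moon Q: (3.07 × 10¹⁹) / (9.50 × 10⁷)³ = 3.581 × 10⁻⁵
Ratio (larger/smaller) = 100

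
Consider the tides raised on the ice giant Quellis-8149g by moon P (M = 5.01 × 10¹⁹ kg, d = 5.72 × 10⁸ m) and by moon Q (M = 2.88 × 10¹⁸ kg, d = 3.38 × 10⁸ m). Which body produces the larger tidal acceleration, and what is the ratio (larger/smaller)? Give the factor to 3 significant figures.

Compare M/d³ for the two perturbers:
Moon P: (5.01 × 10¹⁹) / (5.72 × 10⁸)³ = 2.677 × 10⁻⁷
Moon Q: (2.88 × 10¹⁸) / (3.38 × 10⁸)³ = 7.458 × 10⁻⁸
Ratio (larger/smaller) = 3.59

Moon P, by a factor of ≈ 3.59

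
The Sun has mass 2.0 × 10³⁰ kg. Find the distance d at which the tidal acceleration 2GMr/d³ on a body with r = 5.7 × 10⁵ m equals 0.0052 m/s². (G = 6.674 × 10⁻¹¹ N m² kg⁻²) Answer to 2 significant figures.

3.1 × 10⁹ m

2GMr/d³ = a_tidal  ⇒  d = (2GMr / a_tidal)^(1/3)
d = (2 × 6.674×10⁻¹¹ × (2.0 × 10³⁰) × (5.7 × 10⁵) / (0.0052))^(1/3)
  = 3.1 × 10⁹ m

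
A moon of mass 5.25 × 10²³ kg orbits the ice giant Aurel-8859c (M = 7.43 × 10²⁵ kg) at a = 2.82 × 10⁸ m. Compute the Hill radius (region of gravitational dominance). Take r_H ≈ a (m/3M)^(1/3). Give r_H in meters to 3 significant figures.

3.75 × 10⁷ m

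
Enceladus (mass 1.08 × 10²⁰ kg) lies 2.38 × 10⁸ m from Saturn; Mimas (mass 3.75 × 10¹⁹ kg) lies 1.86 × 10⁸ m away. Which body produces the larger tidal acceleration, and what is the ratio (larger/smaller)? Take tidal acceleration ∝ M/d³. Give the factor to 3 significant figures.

Enceladus, by a factor of ≈ 1.37

The tide-raising term goes as M/d³ (the gradient of a 1/d² field).
Enceladus: (1.08 × 10²⁰) / (2.38 × 10⁸)³ = 8.011 × 10⁻⁶
Mimas: (3.75 × 10¹⁹) / (1.86 × 10⁸)³ = 5.828 × 10⁻⁶
Ratio (larger/smaller) = 1.37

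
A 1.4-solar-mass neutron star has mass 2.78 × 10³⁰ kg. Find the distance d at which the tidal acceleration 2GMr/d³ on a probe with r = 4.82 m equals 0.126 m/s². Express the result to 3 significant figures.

2GMr/d³ = a_tidal  ⇒  d = (2GMr / a_tidal)^(1/3)
d = (2 × 6.674×10⁻¹¹ × (2.78 × 10³⁰) × (4.82) / (0.126))^(1/3)
  = 2.42 × 10⁷ m

2.42 × 10⁷ m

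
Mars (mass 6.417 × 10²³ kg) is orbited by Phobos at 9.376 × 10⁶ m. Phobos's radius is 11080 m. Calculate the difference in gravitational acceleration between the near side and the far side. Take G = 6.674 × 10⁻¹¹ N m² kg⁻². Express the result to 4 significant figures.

Δa = 4GMr/d³
   = 4 × (6.674 × 10⁻¹¹) × (6.417 × 10²³) × (11080) / (9.376 × 10⁶)³
   = 2.303 × 10⁻³ m/s²

2.303 × 10⁻³ m/s²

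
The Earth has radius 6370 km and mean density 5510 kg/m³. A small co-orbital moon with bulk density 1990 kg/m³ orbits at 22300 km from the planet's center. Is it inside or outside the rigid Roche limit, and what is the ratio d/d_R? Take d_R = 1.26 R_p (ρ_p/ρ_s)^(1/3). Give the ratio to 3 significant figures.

d_R = 1.26 × (6370 km) × (5510/1990)^(1/3) = 11270 km
d/d_R = (22300) / (11270) = 1.98
Since d/d_R > 1, the body is outside the Roche limit.

outside; d/d_R ≈ 1.98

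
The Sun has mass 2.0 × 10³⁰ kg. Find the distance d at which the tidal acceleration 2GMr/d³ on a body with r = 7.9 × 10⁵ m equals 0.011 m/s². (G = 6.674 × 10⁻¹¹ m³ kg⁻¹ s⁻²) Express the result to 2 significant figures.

2GMr/d³ = a_tidal  ⇒  d = (2GMr / a_tidal)^(1/3)
d = (2 × 6.674×10⁻¹¹ × (2.0 × 10³⁰) × (7.9 × 10⁵) / (0.011))^(1/3)
  = 2.7 × 10⁹ m

2.7 × 10⁹ m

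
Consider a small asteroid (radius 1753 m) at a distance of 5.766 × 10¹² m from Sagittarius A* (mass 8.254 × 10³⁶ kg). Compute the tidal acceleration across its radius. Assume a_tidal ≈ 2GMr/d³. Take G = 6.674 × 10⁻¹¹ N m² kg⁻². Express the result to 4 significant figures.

Since r ≪ d, expand the inverse-square field across one radius to get the leading 2GMr/d³ term.
Δa = 2GMr/d³
   = 2 × (6.674 × 10⁻¹¹) × (8.254 × 10³⁶) × (1753) / (5.766 × 10¹²)³
   = 1.007 × 10⁻⁸ m/s²

1.007 × 10⁻⁸ m/s²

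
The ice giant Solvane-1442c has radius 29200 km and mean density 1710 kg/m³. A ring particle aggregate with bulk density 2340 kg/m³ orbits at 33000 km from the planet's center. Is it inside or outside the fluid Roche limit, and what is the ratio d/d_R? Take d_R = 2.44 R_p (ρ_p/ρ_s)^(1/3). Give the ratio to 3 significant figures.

inside; d/d_R ≈ 0.514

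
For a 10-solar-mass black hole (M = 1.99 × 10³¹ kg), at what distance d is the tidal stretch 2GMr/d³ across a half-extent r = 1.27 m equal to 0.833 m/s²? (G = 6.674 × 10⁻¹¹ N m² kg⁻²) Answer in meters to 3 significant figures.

1.59 × 10⁷ m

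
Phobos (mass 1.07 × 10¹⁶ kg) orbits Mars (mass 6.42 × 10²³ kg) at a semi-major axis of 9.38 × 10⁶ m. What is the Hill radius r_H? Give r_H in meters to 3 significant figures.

r_H ≈ a (m/3M)^(1/3)
    = (9.38 × 10⁶) × (1.07 × 10¹⁶ / (3 × 6.42 × 10²³))^(1/3)
    = 1.66 × 10⁴ m

1.66 × 10⁴ m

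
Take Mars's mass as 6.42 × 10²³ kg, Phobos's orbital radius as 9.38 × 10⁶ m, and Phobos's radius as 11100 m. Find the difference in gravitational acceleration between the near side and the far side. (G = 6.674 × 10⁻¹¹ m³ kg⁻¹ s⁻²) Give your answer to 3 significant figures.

a_tidal = 4GMr/d³
        = 4 × (6.674 × 10⁻¹¹) × (6.42 × 10²³) × (11100) / (9.38 × 10⁶)³
        = 2.31 × 10⁻³ m/s²

2.31 × 10⁻³ m/s²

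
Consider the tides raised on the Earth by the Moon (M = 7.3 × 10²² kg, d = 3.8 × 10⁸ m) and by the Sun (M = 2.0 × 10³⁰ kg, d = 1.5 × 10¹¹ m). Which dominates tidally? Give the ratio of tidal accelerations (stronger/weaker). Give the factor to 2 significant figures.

The tide-raising term goes as M/d³ (the gradient of a 1/d² field).
The Moon: (7.3 × 10²²) / (3.8 × 10⁸)³ = 1.330 × 10⁻³
The Sun: (2.0 × 10³⁰) / (1.5 × 10¹¹)³ = 5.926 × 10⁻⁴
Ratio (larger/smaller) = 2.2

The Moon, by a factor of ≈ 2.2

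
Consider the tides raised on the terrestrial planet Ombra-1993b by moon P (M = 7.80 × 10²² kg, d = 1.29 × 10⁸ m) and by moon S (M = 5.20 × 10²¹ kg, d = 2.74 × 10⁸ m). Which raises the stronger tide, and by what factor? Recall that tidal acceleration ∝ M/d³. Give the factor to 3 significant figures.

Moon P, by a factor of ≈ 144

Tidal acceleration ∝ M/d³, so compare M/d³ for each.
Moon P: (7.80 × 10²²) / (1.29 × 10⁸)³ = 3.634 × 10⁻²
Moon S: (5.20 × 10²¹) / (2.74 × 10⁸)³ = 2.528 × 10⁻⁴
Ratio (larger/smaller) = 144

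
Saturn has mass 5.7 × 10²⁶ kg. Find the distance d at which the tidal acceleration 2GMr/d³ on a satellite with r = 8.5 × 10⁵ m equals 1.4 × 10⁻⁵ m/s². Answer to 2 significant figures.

2GMr/d³ = a_tidal  ⇒  d = (2GMr / a_tidal)^(1/3)
d = (2 × 6.674×10⁻¹¹ × (5.7 × 10²⁶) × (8.5 × 10⁵) / (1.4 × 10⁻⁵))^(1/3)
  = 1.7 × 10⁹ m

1.7 × 10⁹ m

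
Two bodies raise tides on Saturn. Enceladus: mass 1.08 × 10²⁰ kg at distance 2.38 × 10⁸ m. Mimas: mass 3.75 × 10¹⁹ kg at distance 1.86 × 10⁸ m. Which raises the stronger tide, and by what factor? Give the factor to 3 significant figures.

Enceladus, by a factor of ≈ 1.37

The tide-raising term goes as M/d³ (the gradient of a 1/d² field).
Enceladus: (1.08 × 10²⁰) / (2.38 × 10⁸)³ = 8.011 × 10⁻⁶
Mimas: (3.75 × 10¹⁹) / (1.86 × 10⁸)³ = 5.828 × 10⁻⁶
Ratio (larger/smaller) = 1.37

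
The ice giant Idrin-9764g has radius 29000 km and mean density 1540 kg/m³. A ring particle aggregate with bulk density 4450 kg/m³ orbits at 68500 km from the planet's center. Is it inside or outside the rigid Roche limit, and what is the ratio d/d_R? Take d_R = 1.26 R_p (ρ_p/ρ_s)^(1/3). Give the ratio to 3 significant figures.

outside; d/d_R ≈ 2.67

d_R = 1.26 × (29000 km) × (1540/4450)^(1/3) = 25650 km
d/d_R = (68500) / (25650) = 2.67
Since d/d_R > 1, the body is outside the Roche limit.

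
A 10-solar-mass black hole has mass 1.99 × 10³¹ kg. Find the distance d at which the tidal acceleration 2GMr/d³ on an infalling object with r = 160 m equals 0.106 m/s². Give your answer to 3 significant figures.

2GMr/d³ = a_tidal  ⇒  d = (2GMr / a_tidal)^(1/3)
d = (2 × 6.674×10⁻¹¹ × (1.99 × 10³¹) × (160) / (0.106))^(1/3)
  = 1.59 × 10⁸ m

1.59 × 10⁸ m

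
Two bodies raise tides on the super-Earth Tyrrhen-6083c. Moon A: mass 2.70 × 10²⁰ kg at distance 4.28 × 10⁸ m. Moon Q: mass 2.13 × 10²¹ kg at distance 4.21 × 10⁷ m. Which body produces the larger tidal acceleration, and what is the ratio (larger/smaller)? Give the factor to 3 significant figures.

Tidal stretch scales as M/d³; compute that for each body.
Moon A: (2.70 × 10²⁰) / (4.28 × 10⁸)³ = 3.444 × 10⁻⁶
Moon Q: (2.13 × 10²¹) / (4.21 × 10⁷)³ = 2.855 × 10⁻²
Ratio (larger/smaller) = 8290

Moon Q, by a factor of ≈ 8290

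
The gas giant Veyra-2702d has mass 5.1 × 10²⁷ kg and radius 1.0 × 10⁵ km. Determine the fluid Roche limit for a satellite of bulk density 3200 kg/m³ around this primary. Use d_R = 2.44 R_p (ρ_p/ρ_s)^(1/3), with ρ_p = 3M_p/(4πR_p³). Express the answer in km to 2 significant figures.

ρ_p = 3M_p/(4πR_p³) = 3 × (5.1 × 10²⁷) / (4π × (1.0 × 10⁸ m)³) = 1200 kg/m³
d_R = 2.44 × 1.0 × 10⁵ km × (1200/3200)^(1/3)
    = 1.8 × 10⁵ km

1.8 × 10⁵ km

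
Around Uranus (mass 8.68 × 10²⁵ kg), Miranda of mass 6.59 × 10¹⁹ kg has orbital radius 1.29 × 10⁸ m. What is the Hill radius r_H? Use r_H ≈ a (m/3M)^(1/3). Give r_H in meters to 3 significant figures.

r_H ≈ a (m/3M)^(1/3)
    = (1.29 × 10⁸) × (6.59 × 10¹⁹ / (3 × 8.68 × 10²⁵))^(1/3)
    = 8.16 × 10⁵ m

8.16 × 10⁵ m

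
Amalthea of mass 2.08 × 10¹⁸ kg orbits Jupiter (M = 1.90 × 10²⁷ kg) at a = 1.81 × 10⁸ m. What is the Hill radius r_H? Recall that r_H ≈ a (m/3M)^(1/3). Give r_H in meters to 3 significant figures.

1.29 × 10⁵ m

r_H ≈ a (m/3M)^(1/3)
    = (1.81 × 10⁸) × (2.08 × 10¹⁸ / (3 × 1.90 × 10²⁷))^(1/3)
    = 1.29 × 10⁵ m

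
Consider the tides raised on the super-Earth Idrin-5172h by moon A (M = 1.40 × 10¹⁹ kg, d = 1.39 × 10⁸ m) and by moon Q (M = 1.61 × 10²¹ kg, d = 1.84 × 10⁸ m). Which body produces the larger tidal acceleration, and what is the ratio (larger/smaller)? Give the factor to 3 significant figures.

The tide-raising term goes as M/d³ (the gradient of a 1/d² field).
Moon A: (1.40 × 10¹⁹) / (1.39 × 10⁸)³ = 5.213 × 10⁻⁶
Moon Q: (1.61 × 10²¹) / (1.84 × 10⁸)³ = 2.584 × 10⁻⁴
Ratio (larger/smaller) = 49.6

Moon Q, by a factor of ≈ 49.6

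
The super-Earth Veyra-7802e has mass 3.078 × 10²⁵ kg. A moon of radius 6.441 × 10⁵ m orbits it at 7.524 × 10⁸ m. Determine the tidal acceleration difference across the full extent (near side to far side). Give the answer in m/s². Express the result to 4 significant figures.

Near-to-far spans 2r, so the tidal difference is twice the near-to-center value: 4GMr/d³.
Δg = 4GMr/d³
   = 4 × (6.674 × 10⁻¹¹) × (3.078 × 10²⁵) × (6.441 × 10⁵) / (7.524 × 10⁸)³
   = 1.243 × 10⁻⁵ m/s²

1.243 × 10⁻⁵ m/s²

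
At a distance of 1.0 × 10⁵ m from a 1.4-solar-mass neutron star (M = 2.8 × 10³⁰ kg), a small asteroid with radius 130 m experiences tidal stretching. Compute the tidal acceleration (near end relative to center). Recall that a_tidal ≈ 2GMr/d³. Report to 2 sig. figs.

Δa = 2GMr/d³
   = 2 × (6.674 × 10⁻¹¹) × (2.8 × 10³⁰) × (130) / (1.0 × 10⁵)³
   = 4.9 × 10⁷ m/s²

4.9 × 10⁷ m/s²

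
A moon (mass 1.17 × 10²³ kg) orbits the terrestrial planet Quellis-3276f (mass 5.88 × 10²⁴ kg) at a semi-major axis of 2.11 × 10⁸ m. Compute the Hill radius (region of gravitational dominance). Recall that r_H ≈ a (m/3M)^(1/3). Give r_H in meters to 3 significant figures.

3.96 × 10⁷ m

r_H ≈ a (m/3M)^(1/3)
    = (2.11 × 10⁸) × (1.17 × 10²³ / (3 × 5.88 × 10²⁴))^(1/3)
    = 3.96 × 10⁷ m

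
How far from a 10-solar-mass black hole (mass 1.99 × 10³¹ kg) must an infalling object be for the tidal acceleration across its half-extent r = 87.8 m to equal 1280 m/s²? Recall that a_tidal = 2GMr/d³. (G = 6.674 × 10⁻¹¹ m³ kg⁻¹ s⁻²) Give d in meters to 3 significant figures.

2GMr/d³ = a_tidal  ⇒  d = (2GMr / a_tidal)^(1/3)
d = (2 × 6.674×10⁻¹¹ × (1.99 × 10³¹) × (87.8) / (1280))^(1/3)
  = 5.67 × 10⁶ m

5.67 × 10⁶ m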